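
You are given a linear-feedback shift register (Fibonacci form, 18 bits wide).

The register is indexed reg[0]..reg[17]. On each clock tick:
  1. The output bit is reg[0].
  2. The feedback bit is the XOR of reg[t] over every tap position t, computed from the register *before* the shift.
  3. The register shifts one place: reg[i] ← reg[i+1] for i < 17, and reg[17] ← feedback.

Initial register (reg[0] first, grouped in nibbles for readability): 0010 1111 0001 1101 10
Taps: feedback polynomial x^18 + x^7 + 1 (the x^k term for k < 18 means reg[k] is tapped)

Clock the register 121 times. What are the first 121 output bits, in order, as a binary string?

tick  register→output (feedback)
  0  001011110001110110→0 (1)
  1  010111100011101101→0 (0)
  2  101111000111011010→1 (1)
  3  011110001110110101→0 (0)
  4  111100011101101010→1 (0)
  5  111000111011010100→1 (0)
  6  110001110110101000→1 (0)
  7  100011101101010000→1 (1)
  8  000111011010100001→0 (1)
  9  001110110101000011→0 (1)
 10  011101101010000111→0 (0)
 11  111011010100001110→1 (0)
 12  110110101000011100→1 (1)
 13  101101010000111001→1 (0)
 14  011010100001110010→0 (0)
 15  110101000011100100→1 (1)
 16  101010000111001001→1 (1)
 17  010100001110010011→0 (0)
 18  101000011100100110→1 (0)
 19  010000111001001100→0 (1)
 20  100001110010011001→1 (0)
 21  000011100100110010→0 (0)
 22  000111001001100100→0 (0)
 23  001110010011001000→0 (1)
 24  011100100110010001→0 (0)
 25  111001001100100010→1 (1)
 26  110010011001000101→1 (0)
 27  100100110010001010→1 (0)
 28  001001100100010100→0 (0)
 29  010011001000101000→0 (0)
 30  100110010001010000→1 (0)
 31  001100100010100000→0 (0)
 32  011001000101000000→0 (0)
 33  110010001010000000→1 (1)
 34  100100010100000001→1 (0)
 35  001000101000000010→0 (0)
 36  010001010000000100→0 (1)
 37  100010100000001001→1 (1)
 38  000101000000010011→0 (0)
 39  001010000000100110→0 (0)
 40  010100000001001100→0 (0)
 41  101000000010011000→1 (1)
 42  010000000100110001→0 (0)
 43  100000001001100010→1 (1)
 44  000000010011000101→0 (1)
 45  000000100110001011→0 (0)
 46  000001001100010110→0 (0)
 47  000010011000101100→0 (1)
 48  000100110001011001→0 (1)
 49  001001100010110011→0 (0)
 50  010011000101100110→0 (0)
 51  100110001011001100→1 (1)
 52  001100010110011001→0 (1)
 53  011000101100110011→0 (0)
 54  110001011001100110→1 (0)
 55  100010110011001100→1 (0)
 56  000101100110011000→0 (0)
 57  001011001100110000→0 (0)
 58  010110011001100000→0 (1)
 59  101100110011000001→1 (0)
 60  011001100110000010→0 (0)
 61  110011001100000100→1 (1)
 62  100110011000001001→1 (0)
 63  001100110000010010→0 (1)
 64  011001100000100101→0 (0)
 65  110011000001001010→1 (1)
 66  100110000010010101→1 (1)
 67  001100000100101011→0 (0)
 68  011000001001010110→0 (0)
 69  110000010010101100→1 (0)
 70  100000100101011000→1 (1)
 71  000001001010110001→0 (0)
 72  000010010101100010→0 (1)
 73  000100101011000101→0 (0)
 74  001001010110001010→0 (1)
 75  010010101100010101→0 (0)
 76  100101011000101010→1 (0)
 77  001010110001010100→0 (1)
 78  010101100010101001→0 (0)
 79  101011000101010010→1 (1)
 80  010110001010100101→0 (0)
 81  101100010101001010→1 (0)
 82  011000101010010100→0 (0)
 83  110001010100101000→1 (0)
 84  100010101001010000→1 (1)
 85  000101010010100001→0 (1)
 86  001010100101000011→0 (0)
 87  010101001010000110→0 (0)
 88  101010010100001100→1 (0)
 89  010100101000011000→0 (0)
 90  101001010000110000→1 (0)
 91  010010100001100000→0 (0)
 92  100101000011000000→1 (1)
 93  001010000110000001→0 (0)
 94  010100001100000010→0 (0)
 95  101000011000000100→1 (0)
 96  010000110000001000→0 (1)
 97  100001100000010001→1 (1)
 98  000011000000100011→0 (0)
 99  000110000001000110→0 (0)
100  001100000010001100→0 (0)
101  011000000100011000→0 (0)
102  110000001000110000→1 (1)
103  100000010001100001→1 (0)
104  000000100011000010→0 (0)
105  000001000110000100→0 (0)
106  000010001100001000→0 (0)
107  000100011000010000→0 (1)
108  001000110000100001→0 (1)
109  010001100001000011→0 (0)
110  100011000010000110→1 (1)
111  000110000100001101→0 (0)
112  001100001000011010→0 (0)
113  011000010000110100→0 (1)
114  110000100001101001→1 (1)
115  100001000011010011→1 (1)
116  000010000110100111→0 (0)
117  000100001101001110→0 (0)
118  001000011010011100→0 (1)
119  010000110100111001→0 (1)
120  100001101001110011→1 (1)

0010111100011101101010000111001001100100010100000001001100010110011001100000100101011000101010010100001100000010001100001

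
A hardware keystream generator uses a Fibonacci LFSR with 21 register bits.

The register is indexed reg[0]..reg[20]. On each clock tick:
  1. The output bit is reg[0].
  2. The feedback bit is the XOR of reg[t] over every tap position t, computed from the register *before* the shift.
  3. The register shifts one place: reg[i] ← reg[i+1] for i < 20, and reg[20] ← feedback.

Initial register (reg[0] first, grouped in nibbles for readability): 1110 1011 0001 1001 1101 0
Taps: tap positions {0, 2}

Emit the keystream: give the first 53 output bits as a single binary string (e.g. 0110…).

tick  register→output (feedback)
  0  111010110001100111010→1 (0)
  1  110101100011001110100→1 (1)
  2  101011000110011101001→1 (0)
  3  010110001100111010010→0 (0)
  4  101100011001110100100→1 (0)
  5  011000110011101001000→0 (1)
  6  110001100111010010001→1 (1)
  7  100011001110100100011→1 (1)
  8  000110011101001000111→0 (0)
  9  001100111010010001110→0 (1)
 10  011001110100100011101→0 (1)
 11  110011101001000111011→1 (1)
 12  100111010010001110111→1 (1)
 13  001110100100011101111→0 (1)
 14  011101001000111011111→0 (1)
 15  111010010001110111111→1 (0)
 16  110100100011101111110→1 (1)
 17  101001000111011111101→1 (0)
 18  010010001110111111010→0 (0)
 19  100100011101111110100→1 (1)
 20  001000111011111101001→0 (1)
 21  010001110111111010011→0 (0)
 22  100011101111110100110→1 (1)
 23  000111011111101001101→0 (0)
 24  001110111111010011010→0 (1)
 25  011101111110100110101→0 (1)
 26  111011111101001101011→1 (0)
 27  110111111010011010110→1 (1)
 28  101111110100110101101→1 (0)
 29  011111101001101011010→0 (1)
 30  111111010011010110101→1 (0)
 31  111110100110101101010→1 (0)
 32  111101001101011010100→1 (0)
 33  111010011010110101000→1 (0)
 34  110100110101101010000→1 (1)
 35  101001101011010100001→1 (0)
 36  010011010110101000010→0 (0)
 37  100110101101010000100→1 (1)
 38  001101011010100001001→0 (1)
 39  011010110101000010011→0 (1)
 40  110101101010000100111→1 (1)
 41  101011010100001001111→1 (0)
 42  010110101000010011110→0 (0)
 43  101101010000100111100→1 (0)
 44  011010100001001111000→0 (1)
 45  110101000010011110001→1 (1)
 46  101010000100111100011→1 (0)
 47  010100001001111000110→0 (0)
 48  101000010011110001100→1 (0)
 49  010000100111100011000→0 (0)
 50  100001001111000110000→1 (1)
 51  000010011110001100001→0 (0)
 52  000100111100011000010→0 (0)

11101011000110011101001000111011111101001101011010100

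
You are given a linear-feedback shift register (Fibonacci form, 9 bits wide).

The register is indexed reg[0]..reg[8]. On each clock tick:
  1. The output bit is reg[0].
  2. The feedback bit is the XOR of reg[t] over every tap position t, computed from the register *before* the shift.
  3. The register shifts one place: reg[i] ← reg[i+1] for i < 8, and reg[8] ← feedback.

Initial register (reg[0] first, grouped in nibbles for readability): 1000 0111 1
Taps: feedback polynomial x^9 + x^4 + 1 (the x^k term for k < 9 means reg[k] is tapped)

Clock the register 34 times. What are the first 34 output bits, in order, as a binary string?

k : reg_k → out_k, fb_k
0: 100001111 → 1, fb=1
1: 000011111 → 0, fb=1
2: 000111111 → 0, fb=1
3: 001111111 → 0, fb=1
4: 011111111 → 0, fb=1
5: 111111111 → 1, fb=0
6: 111111110 → 1, fb=0
7: 111111100 → 1, fb=0
8: 111111000 → 1, fb=0
9: 111110000 → 1, fb=0
10: 111100000 → 1, fb=1
11: 111000001 → 1, fb=1
12: 110000011 → 1, fb=1
13: 100000111 → 1, fb=1
14: 000001111 → 0, fb=0
15: 000011110 → 0, fb=1
16: 000111101 → 0, fb=1
17: 001111011 → 0, fb=1
18: 011110111 → 0, fb=1
19: 111101111 → 1, fb=1
20: 111011111 → 1, fb=0
21: 110111110 → 1, fb=0
22: 101111100 → 1, fb=0
23: 011111000 → 0, fb=1
24: 111110001 → 1, fb=0
25: 111100010 → 1, fb=1
26: 111000101 → 1, fb=1
27: 110001011 → 1, fb=1
28: 100010111 → 1, fb=0
29: 000101110 → 0, fb=0
30: 001011100 → 0, fb=1
31: 010111001 → 0, fb=1
32: 101110011 → 1, fb=0
33: 011100110 → 0, fb=0

1000011111111100000111101111100010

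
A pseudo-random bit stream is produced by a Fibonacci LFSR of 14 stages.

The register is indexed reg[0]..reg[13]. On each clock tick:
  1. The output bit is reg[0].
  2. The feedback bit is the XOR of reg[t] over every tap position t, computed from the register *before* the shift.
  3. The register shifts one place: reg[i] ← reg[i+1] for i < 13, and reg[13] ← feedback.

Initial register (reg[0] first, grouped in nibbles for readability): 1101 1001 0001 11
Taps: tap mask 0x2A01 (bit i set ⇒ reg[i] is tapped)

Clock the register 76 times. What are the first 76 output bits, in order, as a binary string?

1101100100011111101101011011100000011001111000100010001101010000000010000000

k : reg_k → out_k, fb_k
0: 11011001000111 → 1, fb=1
1: 10110010001111 → 1, fb=1
2: 01100100011111 → 0, fb=1
3: 11001000111111 → 1, fb=0
4: 10010001111110 → 1, fb=1
5: 00100011111101 → 0, fb=1
6: 01000111111011 → 0, fb=0
7: 10001111110110 → 1, fb=1
8: 00011111101101 → 0, fb=0
9: 00111111011010 → 0, fb=1
10: 01111110110101 → 0, fb=1
11: 11111101101011 → 1, fb=0
12: 11111011010110 → 1, fb=1
13: 11110110101101 → 1, fb=1
14: 11101101011011 → 1, fb=1
15: 11011010110111 → 1, fb=0
16: 10110101101110 → 1, fb=0
17: 01101011011100 → 0, fb=0
18: 11010110111000 → 1, fb=0
19: 10101101110000 → 1, fb=0
20: 01011011100000 → 0, fb=0
21: 10110111000000 → 1, fb=1
22: 01101110000001 → 0, fb=1
23: 11011100000011 → 1, fb=0
24: 10111000000110 → 1, fb=0
25: 01110000001100 → 0, fb=1
26: 11100000011001 → 1, fb=1
27: 11000000110011 → 1, fb=1
28: 10000001100111 → 1, fb=1
29: 00000011001111 → 0, fb=0
30: 00000110011110 → 0, fb=0
31: 00001100111100 → 0, fb=0
32: 00011001111000 → 0, fb=1
33: 00110011110001 → 0, fb=0
34: 01100111100010 → 0, fb=0
35: 11001111000100 → 1, fb=0
36: 10011110001000 → 1, fb=1
37: 00111100010001 → 0, fb=0
38: 01111000100010 → 0, fb=0
39: 11110001000100 → 1, fb=0
40: 11100010001000 → 1, fb=1
41: 11000100010001 → 1, fb=1
42: 10001000100011 → 1, fb=0
43: 00010001000110 → 0, fb=1
44: 00100010001101 → 0, fb=0
45: 01000100011010 → 0, fb=1
46: 10001000110101 → 1, fb=0
47: 00010001101010 → 0, fb=0
48: 00100011010100 → 0, fb=0
49: 01000110101000 → 0, fb=0
50: 10001101010000 → 1, fb=0
51: 00011010100000 → 0, fb=0
52: 00110101000000 → 0, fb=0
53: 01101010000000 → 0, fb=0
54: 11010100000000 → 1, fb=1
55: 10101000000001 → 1, fb=0
56: 01010000000010 → 0, fb=0
57: 10100000000100 → 1, fb=0
58: 01000000001000 → 0, fb=0
59: 10000000010000 → 1, fb=0
60: 00000000100000 → 0, fb=0
61: 00000001000000 → 0, fb=0
62: 00000010000000 → 0, fb=0
63: 00000100000000 → 0, fb=0
64: 00001000000000 → 0, fb=0
65: 00010000000000 → 0, fb=0
66: 00100000000000 → 0, fb=0
67: 01000000000000 → 0, fb=0
68: 10000000000000 → 1, fb=1
69: 00000000000001 → 0, fb=1
70: 00000000000011 → 0, fb=1
71: 00000000000111 → 0, fb=0
72: 00000000001110 → 0, fb=1
73: 00000000011101 → 0, fb=1
74: 00000000111011 → 0, fb=0
75: 00000001110110 → 0, fb=0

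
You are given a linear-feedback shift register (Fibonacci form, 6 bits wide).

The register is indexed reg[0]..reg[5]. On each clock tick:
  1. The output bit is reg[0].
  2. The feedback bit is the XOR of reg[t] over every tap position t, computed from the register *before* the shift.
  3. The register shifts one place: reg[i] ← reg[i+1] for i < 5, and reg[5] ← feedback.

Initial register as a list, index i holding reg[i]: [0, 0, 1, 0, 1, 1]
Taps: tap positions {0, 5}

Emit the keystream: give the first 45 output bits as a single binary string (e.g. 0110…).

001011110010100011000010000011111101010110011

k : reg_k → out_k, fb_k
0: 001011 → 0, fb=1
1: 010111 → 0, fb=1
2: 101111 → 1, fb=0
3: 011110 → 0, fb=0
4: 111100 → 1, fb=1
5: 111001 → 1, fb=0
6: 110010 → 1, fb=1
7: 100101 → 1, fb=0
8: 001010 → 0, fb=0
9: 010100 → 0, fb=0
10: 101000 → 1, fb=1
11: 010001 → 0, fb=1
12: 100011 → 1, fb=0
13: 000110 → 0, fb=0
14: 001100 → 0, fb=0
15: 011000 → 0, fb=0
16: 110000 → 1, fb=1
17: 100001 → 1, fb=0
18: 000010 → 0, fb=0
19: 000100 → 0, fb=0
20: 001000 → 0, fb=0
21: 010000 → 0, fb=0
22: 100000 → 1, fb=1
23: 000001 → 0, fb=1
24: 000011 → 0, fb=1
25: 000111 → 0, fb=1
26: 001111 → 0, fb=1
27: 011111 → 0, fb=1
28: 111111 → 1, fb=0
29: 111110 → 1, fb=1
30: 111101 → 1, fb=0
31: 111010 → 1, fb=1
32: 110101 → 1, fb=0
33: 101010 → 1, fb=1
34: 010101 → 0, fb=1
35: 101011 → 1, fb=0
36: 010110 → 0, fb=0
37: 101100 → 1, fb=1
38: 011001 → 0, fb=1
39: 110011 → 1, fb=0
40: 100110 → 1, fb=1
41: 001101 → 0, fb=1
42: 011011 → 0, fb=1
43: 110111 → 1, fb=0
44: 101110 → 1, fb=1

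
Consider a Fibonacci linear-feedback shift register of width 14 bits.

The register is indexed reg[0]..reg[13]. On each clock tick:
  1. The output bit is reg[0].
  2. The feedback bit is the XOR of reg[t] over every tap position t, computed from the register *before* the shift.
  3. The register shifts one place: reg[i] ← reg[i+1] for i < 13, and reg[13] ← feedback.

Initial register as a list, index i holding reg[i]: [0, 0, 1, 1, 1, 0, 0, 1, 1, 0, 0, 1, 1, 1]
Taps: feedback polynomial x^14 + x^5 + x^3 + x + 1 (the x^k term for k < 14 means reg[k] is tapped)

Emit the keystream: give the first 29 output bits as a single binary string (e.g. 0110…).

tick  register→output (feedback)
  0  00111001100111→0 (1)
  1  01110011001111→0 (0)
  2  11100110011110→1 (1)
  3  11001100111101→1 (1)
  4  10011001111011→1 (0)
  5  00110011110110→0 (1)
  6  01100111101101→0 (0)
  7  11001111011010→1 (1)
  8  10011110110101→1 (1)
  9  00111101101011→0 (0)
 10  01111011010110→0 (0)
 11  11110110101100→1 (0)
 12  11101101011000→1 (1)
 13  11011010110001→1 (1)
 14  10110101100011→1 (1)
 15  01101011000111→0 (1)
 16  11010110001111→1 (0)
 17  10101100011110→1 (0)
 18  01011000111100→0 (0)
 19  10110001111000→1 (0)
 20  01100011110000→0 (1)
 21  11000111100001→1 (1)
 22  10001111000011→1 (0)
 23  00011110000110→0 (0)
 24  00111100001100→0 (0)
 25  01111000011000→0 (0)
 26  11110000110000→1 (1)
 27  11100001100001→1 (0)
 28  11000011000010→1 (0)

00111001100111101101011000111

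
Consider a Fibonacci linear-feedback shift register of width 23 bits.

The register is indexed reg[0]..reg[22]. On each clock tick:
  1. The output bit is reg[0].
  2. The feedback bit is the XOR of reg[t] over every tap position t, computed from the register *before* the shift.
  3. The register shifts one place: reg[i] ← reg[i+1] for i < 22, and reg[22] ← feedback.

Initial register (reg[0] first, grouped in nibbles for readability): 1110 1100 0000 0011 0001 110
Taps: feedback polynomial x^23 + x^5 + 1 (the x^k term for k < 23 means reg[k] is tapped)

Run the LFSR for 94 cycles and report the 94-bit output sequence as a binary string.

step | reg (before) | out | fb
   0 | 11101100000000110001110 | 1 | 0
   1 | 11011000000001100011100 | 1 | 1
   2 | 10110000000011000111001 | 1 | 1
   3 | 01100000000110001110011 | 0 | 0
   4 | 11000000001100011100110 | 1 | 1
   5 | 10000000011000111001101 | 1 | 1
   6 | 00000000110001110011011 | 0 | 0
   7 | 00000001100011100110110 | 0 | 0
   8 | 00000011000111001101100 | 0 | 0
   9 | 00000110001110011011000 | 0 | 1
  10 | 00001100011100110110001 | 0 | 1
  11 | 00011000111001101100011 | 0 | 0
  12 | 00110001110011011000110 | 0 | 0
  13 | 01100011100110110001100 | 0 | 0
  14 | 11000111001101100011000 | 1 | 0
  15 | 10001110011011000110000 | 1 | 0
  16 | 00011100110110001100000 | 0 | 1
  17 | 00111001101100011000001 | 0 | 0
  18 | 01110011011000110000010 | 0 | 0
  19 | 11100110110001100000100 | 1 | 0
  20 | 11001101100011000001000 | 1 | 0
  21 | 10011011000110000010000 | 1 | 1
  22 | 00110110001100000100001 | 0 | 1
  23 | 01101100011000001000011 | 0 | 1
  24 | 11011000110000010000111 | 1 | 1
  25 | 10110001100000100001111 | 1 | 1
  26 | 01100011000001000011111 | 0 | 0
  27 | 11000110000010000111110 | 1 | 0
  28 | 10001100000100001111100 | 1 | 0
  29 | 00011000001000011111000 | 0 | 0
  30 | 00110000010000111110000 | 0 | 0
  31 | 01100000100001111100000 | 0 | 0
  32 | 11000001000011111000000 | 1 | 1
  33 | 10000010000111110000001 | 1 | 1
  34 | 00000100001111100000011 | 0 | 1
  35 | 00001000011111000000111 | 0 | 0
  36 | 00010000111110000001110 | 0 | 0
  37 | 00100001111100000011100 | 0 | 0
  38 | 01000011111000000111000 | 0 | 0
  39 | 10000111110000001110000 | 1 | 0
  40 | 00001111100000011100000 | 0 | 1
  41 | 00011111000000111000001 | 0 | 1
  42 | 00111110000001110000011 | 0 | 1
  43 | 01111100000011100000111 | 0 | 1
  44 | 11111000000111000001111 | 1 | 1
  45 | 11110000001110000011111 | 1 | 1
  46 | 11100000011100000111111 | 1 | 1
  47 | 11000000111000001111111 | 1 | 1
  48 | 10000001110000011111111 | 1 | 1
  49 | 00000011100000111111111 | 0 | 0
  50 | 00000111000001111111110 | 0 | 1
  51 | 00001110000011111111101 | 0 | 1
  52 | 00011100000111111111011 | 0 | 1
  53 | 00111000001111111110111 | 0 | 0
  54 | 01110000011111111101110 | 0 | 0
  55 | 11100000111111111011100 | 1 | 1
  56 | 11000001111111110111001 | 1 | 1
  57 | 10000011111111101110011 | 1 | 1
  58 | 00000111111111011100111 | 0 | 1
  59 | 00001111111110111001111 | 0 | 1
  60 | 00011111111101110011111 | 0 | 1
  61 | 00111111111011100111111 | 0 | 1
  62 | 01111111110111001111111 | 0 | 1
  63 | 11111111101110011111111 | 1 | 0
  64 | 11111111011100111111110 | 1 | 0
  65 | 11111110111001111111100 | 1 | 0
  66 | 11111101110011111111000 | 1 | 0
  67 | 11111011100111111110000 | 1 | 1
  68 | 11110111001111111100001 | 1 | 0
  69 | 11101110011111111000010 | 1 | 0
  70 | 11011100111111110000100 | 1 | 0
  71 | 10111001111111100001000 | 1 | 1
  72 | 01110011111111000010001 | 0 | 0
  73 | 11100111111110000100010 | 1 | 0
  74 | 11001111111100001000100 | 1 | 0
  75 | 10011111111000010001000 | 1 | 0
  76 | 00111111110000100010000 | 0 | 1
  77 | 01111111100001000100001 | 0 | 1
  78 | 11111111000010001000011 | 1 | 0
  79 | 11111110000100010000110 | 1 | 0
  80 | 11111100001000100001100 | 1 | 0
  81 | 11111000010001000011000 | 1 | 1
  82 | 11110000100010000110001 | 1 | 1
  83 | 11100001000100001100011 | 1 | 1
  84 | 11000010001000011000111 | 1 | 1
  85 | 10000100010000110001111 | 1 | 0
  86 | 00001000100001100011110 | 0 | 0
  87 | 00010001000011000111100 | 0 | 0
  88 | 00100010000110001111000 | 0 | 0
  89 | 01000100001100011110000 | 0 | 1
  90 | 10001000011000111100001 | 1 | 1
  91 | 00010000110001111000011 | 0 | 0
  92 | 00100001100011110000110 | 0 | 0
  93 | 01000011000111100001100 | 0 | 0

1110110000000011000111001101100011000001000011111000000111000001111111110111001111111100001000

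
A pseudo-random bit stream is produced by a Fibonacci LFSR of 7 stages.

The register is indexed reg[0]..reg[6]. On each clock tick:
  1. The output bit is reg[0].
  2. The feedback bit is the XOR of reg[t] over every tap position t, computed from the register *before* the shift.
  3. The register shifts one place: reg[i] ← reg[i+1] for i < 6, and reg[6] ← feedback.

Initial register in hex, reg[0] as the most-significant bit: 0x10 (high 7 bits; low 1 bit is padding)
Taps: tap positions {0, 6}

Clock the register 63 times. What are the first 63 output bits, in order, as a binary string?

000100000011111110101010011001110111010010110001101111011010110

tick  register→output (feedback)
  0  0001000→0 (0)
  1  0010000→0 (0)
  2  0100000→0 (0)
  3  1000000→1 (1)
  4  0000001→0 (1)
  5  0000011→0 (1)
  6  0000111→0 (1)
  7  0001111→0 (1)
  8  0011111→0 (1)
  9  0111111→0 (1)
 10  1111111→1 (0)
 11  1111110→1 (1)
 12  1111101→1 (0)
 13  1111010→1 (1)
 14  1110101→1 (0)
 15  1101010→1 (1)
 16  1010101→1 (0)
 17  0101010→0 (0)
 18  1010100→1 (1)
 19  0101001→0 (1)
 20  1010011→1 (0)
 21  0100110→0 (0)
 22  1001100→1 (1)
 23  0011001→0 (1)
 24  0110011→0 (1)
 25  1100111→1 (0)
 26  1001110→1 (1)
 27  0011101→0 (1)
 28  0111011→0 (1)
 29  1110111→1 (0)
 30  1101110→1 (1)
 31  1011101→1 (0)
 32  0111010→0 (0)
 33  1110100→1 (1)
 34  1101001→1 (0)
 35  1010010→1 (1)
 36  0100101→0 (1)
 37  1001011→1 (0)
 38  0010110→0 (0)
 39  0101100→0 (0)
 40  1011000→1 (1)
 41  0110001→0 (1)
 42  1100011→1 (0)
 43  1000110→1 (1)
 44  0001101→0 (1)
 45  0011011→0 (1)
 46  0110111→0 (1)
 47  1101111→1 (0)
 48  1011110→1 (1)
 49  0111101→0 (1)
 50  1111011→1 (0)
 51  1110110→1 (1)
 52  1101101→1 (0)
 53  1011010→1 (1)
 54  0110101→0 (1)
 55  1101011→1 (0)
 56  1010110→1 (1)
 57  0101101→0 (1)
 58  1011011→1 (0)
 59  0110110→0 (0)
 60  1101100→1 (1)
 61  1011001→1 (0)
 62  0110010→0 (0)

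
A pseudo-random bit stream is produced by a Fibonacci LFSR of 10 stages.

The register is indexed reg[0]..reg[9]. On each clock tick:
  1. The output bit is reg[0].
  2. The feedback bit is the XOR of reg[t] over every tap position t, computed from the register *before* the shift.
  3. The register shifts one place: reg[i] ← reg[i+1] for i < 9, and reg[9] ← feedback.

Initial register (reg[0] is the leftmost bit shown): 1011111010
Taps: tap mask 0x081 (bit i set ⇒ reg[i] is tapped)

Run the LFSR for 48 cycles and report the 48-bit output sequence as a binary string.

101111101011100010111001000011111011010101000101

tick  register→output (feedback)
  0  1011111010→1 (1)
  1  0111110101→0 (1)
  2  1111101011→1 (1)
  3  1111010111→1 (0)
  4  1110101110→1 (0)
  5  1101011100→1 (0)
  6  1010111000→1 (1)
  7  0101110001→0 (0)
  8  1011100010→1 (1)
  9  0111000101→0 (1)
 10  1110001011→1 (1)
 11  1100010111→1 (0)
 12  1000101110→1 (0)
 13  0001011100→0 (1)
 14  0010111001→0 (0)
 15  0101110010→0 (0)
 16  1011100100→1 (0)
 17  0111001000→0 (0)
 18  1110010000→1 (1)
 19  1100100001→1 (1)
 20  1001000011→1 (1)
 21  0010000111→0 (1)
 22  0100001111→0 (1)
 23  1000011111→1 (0)
 24  0000111110→0 (1)
 25  0001111101→0 (1)
 26  0011111011→0 (0)
 27  0111110110→0 (1)
 28  1111101101→1 (0)
 29  1111011010→1 (1)
 30  1110110101→1 (0)
 31  1101101010→1 (1)
 32  1011010101→1 (0)
 33  0110101010→0 (0)
 34  1101010100→1 (0)
 35  1010101000→1 (1)
 36  0101010001→0 (0)
 37  1010100010→1 (1)
 38  0101000101→0 (1)
 39  1010001011→1 (1)
 40  0100010111→0 (1)
 41  1000101111→1 (0)
 42  0001011110→0 (1)
 43  0010111101→0 (1)
 44  0101111011→0 (0)
 45  1011110110→1 (0)
 46  0111101100→0 (1)
 47  1111011001→1 (1)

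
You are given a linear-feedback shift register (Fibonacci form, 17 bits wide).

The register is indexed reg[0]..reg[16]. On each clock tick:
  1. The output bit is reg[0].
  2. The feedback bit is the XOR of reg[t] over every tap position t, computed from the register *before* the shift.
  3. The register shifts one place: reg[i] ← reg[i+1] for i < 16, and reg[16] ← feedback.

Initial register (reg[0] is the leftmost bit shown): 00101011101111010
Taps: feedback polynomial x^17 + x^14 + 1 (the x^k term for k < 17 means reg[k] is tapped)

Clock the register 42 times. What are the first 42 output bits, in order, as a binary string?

tick  register→output (feedback)
  0  00101011101111010→0 (0)
  1  01010111011110100→0 (1)
  2  10101110111101001→1 (1)
  3  01011101111010011→0 (0)
  4  10111011110100110→1 (0)
  5  01110111101001100→0 (1)
  6  11101111010011001→1 (1)
  7  11011110100110011→1 (1)
  8  10111101001100111→1 (0)
  9  01111010011001110→0 (1)
 10  11110100110011101→1 (0)
 11  11101001100111010→1 (1)
 12  11010011001110101→1 (0)
 13  10100110011101010→1 (1)
 14  01001100111010101→0 (1)
 15  10011001110101011→1 (1)
 16  00110011101010111→0 (1)
 17  01100111010101111→0 (1)
 18  11001110101011111→1 (0)
 19  10011101010111110→1 (0)
 20  00111010101111100→0 (1)
 21  01110101011111001→0 (0)
 22  11101010111110010→1 (1)
 23  11010101111100101→1 (0)
 24  10101011111001010→1 (1)
 25  01010111110010101→0 (1)
 26  10101111100101011→1 (1)
 27  01011111001010111→0 (1)
 28  10111110010101111→1 (0)
 29  01111100101011110→0 (1)
 30  11111001010111101→1 (0)
 31  11110010101111010→1 (1)
 32  11100101011110101→1 (0)
 33  11001010111101010→1 (1)
 34  10010101111010101→1 (0)
 35  00101011110101010→0 (0)
 36  01010111101010100→0 (1)
 37  10101111010101001→1 (1)
 38  01011110101010011→0 (0)
 39  10111101010100110→1 (0)
 40  01111010101001100→0 (1)
 41  11110101010011001→1 (1)

001010111011110100110011101010111110010101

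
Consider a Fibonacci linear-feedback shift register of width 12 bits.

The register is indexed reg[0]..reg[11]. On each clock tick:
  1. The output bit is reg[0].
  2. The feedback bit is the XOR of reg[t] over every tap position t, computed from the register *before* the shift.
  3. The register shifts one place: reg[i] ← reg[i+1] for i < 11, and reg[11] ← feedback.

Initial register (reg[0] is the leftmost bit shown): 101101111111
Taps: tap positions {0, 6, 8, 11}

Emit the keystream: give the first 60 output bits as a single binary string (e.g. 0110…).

101101111111001011101100011011101110001001111111110001110001

step | reg (before) | out | fb
   0 | 101101111111 | 1 | 0
   1 | 011011111110 | 0 | 0
   2 | 110111111100 | 1 | 1
   3 | 101111111001 | 1 | 0
   4 | 011111110010 | 0 | 1
   5 | 111111100101 | 1 | 1
   6 | 111111001011 | 1 | 1
   7 | 111110010111 | 1 | 0
   8 | 111100101110 | 1 | 1
   9 | 111001011101 | 1 | 1
  10 | 110010111011 | 1 | 0
  11 | 100101110110 | 1 | 0
  12 | 001011101100 | 0 | 0
  13 | 010111011000 | 0 | 1
  14 | 101110110001 | 1 | 1
  15 | 011101100011 | 0 | 0
  16 | 111011000110 | 1 | 1
  17 | 110110001101 | 1 | 1
  18 | 101100011011 | 1 | 1
  19 | 011000110111 | 0 | 0
  20 | 110001101110 | 1 | 1
  21 | 100011011101 | 1 | 1
  22 | 000110111011 | 0 | 1
  23 | 001101110111 | 0 | 0
  24 | 011011101110 | 0 | 0
  25 | 110111011100 | 1 | 0
  26 | 101110111000 | 1 | 1
  27 | 011101110001 | 0 | 0
  28 | 111011100010 | 1 | 0
  29 | 110111000100 | 1 | 1
  30 | 101110001001 | 1 | 1
  31 | 011100010011 | 0 | 1
  32 | 111000100111 | 1 | 1
  33 | 110001001111 | 1 | 1
  34 | 100010011111 | 1 | 1
  35 | 000100111111 | 0 | 1
  36 | 001001111111 | 0 | 1
  37 | 010011111111 | 0 | 1
  38 | 100111111111 | 1 | 0
  39 | 001111111110 | 0 | 0
  40 | 011111111100 | 0 | 0
  41 | 111111111000 | 1 | 1
  42 | 111111110001 | 1 | 1
  43 | 111111100011 | 1 | 1
  44 | 111111000111 | 1 | 0
  45 | 111110001110 | 1 | 0
  46 | 111100011100 | 1 | 0
  47 | 111000111000 | 1 | 1
  48 | 110001110001 | 1 | 1
  49 | 100011100011 | 1 | 1
  50 | 000111000111 | 0 | 1
  51 | 001110001111 | 0 | 0
  52 | 011100011110 | 0 | 1
  53 | 111000111101 | 1 | 0
  54 | 110001111010 | 1 | 1
  55 | 100011110101 | 1 | 1
  56 | 000111101011 | 0 | 1
  57 | 001111010111 | 0 | 1
  58 | 011110101111 | 0 | 1
  59 | 111101011111 | 1 | 1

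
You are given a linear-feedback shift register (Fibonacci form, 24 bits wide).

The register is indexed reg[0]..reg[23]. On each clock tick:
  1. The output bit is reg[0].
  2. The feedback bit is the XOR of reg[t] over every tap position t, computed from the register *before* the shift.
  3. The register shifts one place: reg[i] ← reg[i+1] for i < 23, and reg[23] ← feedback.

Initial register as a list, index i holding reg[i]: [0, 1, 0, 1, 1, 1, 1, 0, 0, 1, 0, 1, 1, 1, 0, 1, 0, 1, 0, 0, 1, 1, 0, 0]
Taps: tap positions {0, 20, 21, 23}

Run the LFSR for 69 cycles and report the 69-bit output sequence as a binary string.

step | reg (before) | out | fb
   0 | 010111100101110101001100 | 0 | 0
   1 | 101111001011101010011000 | 1 | 0
   2 | 011110010111010100110000 | 0 | 0
   3 | 111100101110101001100000 | 1 | 1
   4 | 111001011101010011000001 | 1 | 0
   5 | 110010111010100110000010 | 1 | 1
   6 | 100101110101001100000101 | 1 | 1
   7 | 001011101010011000001011 | 0 | 0
   8 | 010111010100110000010110 | 0 | 1
   9 | 101110101001100000101101 | 1 | 0
  10 | 011101010011000001011010 | 0 | 1
  11 | 111010100110000010110101 | 1 | 1
  12 | 110101001100000101101011 | 1 | 1
  13 | 101010011000001011010111 | 1 | 1
  14 | 010100110000010110101111 | 0 | 1
  15 | 101001100000101101011111 | 1 | 0
  16 | 010011000001011010111110 | 0 | 0
  17 | 100110000010110101111100 | 1 | 1
  18 | 001100000101101011111001 | 0 | 0
  19 | 011000001011010111110010 | 0 | 0
  20 | 110000010110101111100100 | 1 | 0
  21 | 100000101101011111001000 | 1 | 0
  22 | 000001011010111110010000 | 0 | 0
  23 | 000010110101111100100000 | 0 | 0
  24 | 000101101011111001000000 | 0 | 0
  25 | 001011010111110010000000 | 0 | 0
  26 | 010110101111100100000000 | 0 | 0
  27 | 101101011111001000000000 | 1 | 1
  28 | 011010111110010000000001 | 0 | 1
  29 | 110101111100100000000011 | 1 | 0
  30 | 101011111001000000000110 | 1 | 0
  31 | 010111110010000000001100 | 0 | 0
  32 | 101111100100000000011000 | 1 | 0
  33 | 011111001000000000110000 | 0 | 0
  34 | 111110010000000001100000 | 1 | 1
  35 | 111100100000000011000001 | 1 | 0
  36 | 111001000000000110000010 | 1 | 1
  37 | 110010000000001100000101 | 1 | 1
  38 | 100100000000011000001011 | 1 | 1
  39 | 001000000000110000010111 | 0 | 0
  40 | 010000000001100000101110 | 0 | 0
  41 | 100000000011000001011100 | 1 | 1
  42 | 000000000110000010111001 | 0 | 0
  43 | 000000001100000101110010 | 0 | 0
  44 | 000000011000001011100100 | 0 | 1
  45 | 000000110000010111001001 | 0 | 0
  46 | 000001100000101110010010 | 0 | 0
  47 | 000011000001011100100100 | 0 | 1
  48 | 000110000010111001001001 | 0 | 0
  49 | 001100000101110010010010 | 0 | 0
  50 | 011000001011100100100100 | 0 | 1
  51 | 110000010111001001001001 | 1 | 1
  52 | 100000101110010010010011 | 1 | 0
  53 | 000001011100100100100110 | 0 | 1
  54 | 000010111001001001001101 | 0 | 1
  55 | 000101110010010010011011 | 0 | 0
  56 | 001011100100100100110110 | 0 | 1
  57 | 010111001001001001101101 | 0 | 1
  58 | 101110010010010011011011 | 1 | 1
  59 | 011100100100100110110111 | 0 | 0
  60 | 111001001001001101101110 | 1 | 1
  61 | 110010010010011011011101 | 1 | 0
  62 | 100100100100110110111010 | 1 | 0
  63 | 001001001001101101110100 | 0 | 1
  64 | 010010010011011011101001 | 0 | 0
  65 | 100100100110110111010010 | 1 | 1
  66 | 001001001101101110100101 | 0 | 0
  67 | 010010011011011101001010 | 0 | 1
  68 | 100100110110111010010101 | 1 | 1

010111100101110101001100000101101011111001000000000110000010111001001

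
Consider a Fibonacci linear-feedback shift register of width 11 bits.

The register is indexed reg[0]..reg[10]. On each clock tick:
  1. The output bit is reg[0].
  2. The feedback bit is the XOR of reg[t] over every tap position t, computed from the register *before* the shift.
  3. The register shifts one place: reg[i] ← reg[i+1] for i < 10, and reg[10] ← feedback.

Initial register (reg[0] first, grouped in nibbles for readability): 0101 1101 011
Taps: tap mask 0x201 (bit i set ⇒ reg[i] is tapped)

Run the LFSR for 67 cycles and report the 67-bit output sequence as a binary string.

0101110101110110001001110000010110000000100101010100001000100000010

step | reg (before) | out | fb
   0 | 01011101011 | 0 | 1
   1 | 10111010111 | 1 | 0
   2 | 01110101110 | 0 | 1
   3 | 11101011101 | 1 | 1
   4 | 11010111011 | 1 | 0
   5 | 10101110110 | 1 | 0
   6 | 01011101100 | 0 | 0
   7 | 10111011000 | 1 | 1
   8 | 01110110001 | 0 | 0
   9 | 11101100010 | 1 | 0
  10 | 11011000100 | 1 | 1
  11 | 10110001001 | 1 | 1
  12 | 01100010011 | 0 | 1
  13 | 11000100111 | 1 | 0
  14 | 10001001110 | 1 | 0
  15 | 00010011100 | 0 | 0
  16 | 00100111000 | 0 | 0
  17 | 01001110000 | 0 | 0
  18 | 10011100000 | 1 | 1
  19 | 00111000001 | 0 | 0
  20 | 01110000010 | 0 | 1
  21 | 11100000101 | 1 | 1
  22 | 11000001011 | 1 | 0
  23 | 10000010110 | 1 | 0
  24 | 00000101100 | 0 | 0
  25 | 00001011000 | 0 | 0
  26 | 00010110000 | 0 | 0
  27 | 00101100000 | 0 | 0
  28 | 01011000000 | 0 | 0
  29 | 10110000000 | 1 | 1
  30 | 01100000001 | 0 | 0
  31 | 11000000010 | 1 | 0
  32 | 10000000100 | 1 | 1
  33 | 00000001001 | 0 | 0
  34 | 00000010010 | 0 | 1
  35 | 00000100101 | 0 | 0
  36 | 00001001010 | 0 | 1
  37 | 00010010101 | 0 | 0
  38 | 00100101010 | 0 | 1
  39 | 01001010101 | 0 | 0
  40 | 10010101010 | 1 | 0
  41 | 00101010100 | 0 | 0
  42 | 01010101000 | 0 | 0
  43 | 10101010000 | 1 | 1
  44 | 01010100001 | 0 | 0
  45 | 10101000010 | 1 | 0
  46 | 01010000100 | 0 | 0
  47 | 10100001000 | 1 | 1
  48 | 01000010001 | 0 | 0
  49 | 10000100010 | 1 | 0
  50 | 00001000100 | 0 | 0
  51 | 00010001000 | 0 | 0
  52 | 00100010000 | 0 | 0
  53 | 01000100000 | 0 | 0
  54 | 10001000000 | 1 | 1
  55 | 00010000001 | 0 | 0
  56 | 00100000010 | 0 | 1
  57 | 01000000101 | 0 | 0
  58 | 10000001010 | 1 | 0
  59 | 00000010100 | 0 | 0
  60 | 00000101000 | 0 | 0
  61 | 00001010000 | 0 | 0
  62 | 00010100000 | 0 | 0
  63 | 00101000000 | 0 | 0
  64 | 01010000000 | 0 | 0
  65 | 10100000000 | 1 | 1
  66 | 01000000001 | 0 | 0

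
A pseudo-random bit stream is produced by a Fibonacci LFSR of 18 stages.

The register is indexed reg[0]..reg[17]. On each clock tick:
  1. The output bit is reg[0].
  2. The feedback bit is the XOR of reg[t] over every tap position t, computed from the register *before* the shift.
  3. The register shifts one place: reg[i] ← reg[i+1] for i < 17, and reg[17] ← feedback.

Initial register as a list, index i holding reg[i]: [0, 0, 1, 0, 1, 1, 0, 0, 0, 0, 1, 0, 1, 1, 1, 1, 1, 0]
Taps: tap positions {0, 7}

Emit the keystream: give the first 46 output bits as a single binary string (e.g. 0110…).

tick  register→output (feedback)
  0  001011000010111110→0 (0)
  1  010110000101111100→0 (0)
  2  101100001011111000→1 (1)
  3  011000010111110001→0 (1)
  4  110000101111100011→1 (1)
  5  100001011111000111→1 (0)
  6  000010111110001110→0 (1)
  7  000101111100011101→0 (1)
  8  001011111000111011→0 (1)
  9  010111110001110111→0 (1)
 10  101111100011101111→1 (1)
 11  011111000111011111→0 (0)
 12  111110001110111110→1 (1)
 13  111100011101111101→1 (0)
 14  111000111011111010→1 (0)
 15  110001110111110100→1 (0)
 16  100011101111101000→1 (1)
 17  000111011111010001→0 (1)
 18  001110111110100011→0 (1)
 19  011101111101000111→0 (1)
 20  111011111010001111→1 (0)
 21  110111110100011110→1 (0)
 22  101111101000111100→1 (1)
 23  011111010001111001→0 (1)
 24  111110100011110011→1 (1)
 25  111101000111100111→1 (1)
 26  111010001111001111→1 (1)
 27  110100011110011111→1 (0)
 28  101000111100111110→1 (0)
 29  010001111001111100→0 (1)
 30  100011110011111001→1 (0)
 31  000111100111110010→0 (0)
 32  001111001111100100→0 (0)
 33  011110011111001000→0 (1)
 34  111100111110010001→1 (0)
 35  111001111100100010→1 (0)
 36  110011111001000100→1 (0)
 37  100111110010001000→1 (0)
 38  001111100100010000→0 (0)
 39  011111001000100000→0 (0)
 40  111110010001000000→1 (0)
 41  111100100010000000→1 (1)
 42  111001000100000001→1 (1)
 43  110010001000000011→1 (1)
 44  100100010000000111→1 (0)
 45  001000100000001110→0 (0)

0010110000101111100011101111101000111100111110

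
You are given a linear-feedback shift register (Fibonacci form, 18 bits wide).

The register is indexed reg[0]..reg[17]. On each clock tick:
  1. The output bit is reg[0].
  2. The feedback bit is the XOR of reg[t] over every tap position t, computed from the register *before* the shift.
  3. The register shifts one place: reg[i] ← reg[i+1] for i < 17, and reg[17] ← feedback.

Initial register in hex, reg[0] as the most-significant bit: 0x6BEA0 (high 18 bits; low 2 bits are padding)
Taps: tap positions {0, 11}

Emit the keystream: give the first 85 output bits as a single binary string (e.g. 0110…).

0110101111101010000011101110011101001101001000111001010001100000001001010101001010101

step | reg (before) | out | fb
   0 | 011010111110101000 | 0 | 0
   1 | 110101111101010000 | 1 | 0
   2 | 101011111010100000 | 1 | 1
   3 | 010111110101000001 | 0 | 1
   4 | 101111101010000011 | 1 | 1
   5 | 011111010100000111 | 0 | 0
   6 | 111110101000001110 | 1 | 1
   7 | 111101010000011101 | 1 | 1
   8 | 111010100000111011 | 1 | 1
   9 | 110101000001110111 | 1 | 0
  10 | 101010000011101110 | 1 | 0
  11 | 010100000111011100 | 0 | 1
  12 | 101000001110111001 | 1 | 1
  13 | 010000011101110011 | 0 | 1
  14 | 100000111011100111 | 1 | 0
  15 | 000001110111001110 | 0 | 1
  16 | 000011101110011101 | 0 | 0
  17 | 000111011100111010 | 0 | 0
  18 | 001110111001110100 | 0 | 1
  19 | 011101110011101001 | 0 | 1
  20 | 111011100111010011 | 1 | 0
  21 | 110111001110100110 | 1 | 1
  22 | 101110011101001101 | 1 | 0
  23 | 011100111010011010 | 0 | 0
  24 | 111001110100110100 | 1 | 1
  25 | 110011101001101001 | 1 | 0
  26 | 100111010011010010 | 1 | 0
  27 | 001110100110100100 | 0 | 0
  28 | 011101001101001000 | 0 | 1
  29 | 111010011010010001 | 1 | 1
  30 | 110100110100100011 | 1 | 1
  31 | 101001101001000111 | 1 | 0
  32 | 010011010010001110 | 0 | 0
  33 | 100110100100011100 | 1 | 1
  34 | 001101001000111001 | 0 | 0
  35 | 011010010001110010 | 0 | 1
  36 | 110100100011100101 | 1 | 0
  37 | 101001000111001010 | 1 | 0
  38 | 010010001110010100 | 0 | 0
  39 | 100100011100101000 | 1 | 1
  40 | 001000111001010001 | 0 | 1
  41 | 010001110010100011 | 0 | 0
  42 | 100011100101000110 | 1 | 0
  43 | 000111001010001100 | 0 | 0
  44 | 001110010100011000 | 0 | 0
  45 | 011100101000110000 | 0 | 0
  46 | 111001010001100000 | 1 | 0
  47 | 110010100011000000 | 1 | 0
  48 | 100101000110000000 | 1 | 1
  49 | 001010001100000001 | 0 | 0
  50 | 010100011000000010 | 0 | 0
  51 | 101000110000000100 | 1 | 1
  52 | 010001100000001001 | 0 | 0
  53 | 100011000000010010 | 1 | 1
  54 | 000110000000100101 | 0 | 0
  55 | 001100000001001010 | 0 | 1
  56 | 011000000010010101 | 0 | 0
  57 | 110000000100101010 | 1 | 1
  58 | 100000001001010101 | 1 | 0
  59 | 000000010010101010 | 0 | 0
  60 | 000000100101010100 | 0 | 1
  61 | 000001001010101001 | 0 | 0
  62 | 000010010101010010 | 0 | 1
  63 | 000100101010100101 | 0 | 0
  64 | 001001010101001010 | 0 | 1
  65 | 010010101010010101 | 0 | 0
  66 | 100101010100101010 | 1 | 1
  67 | 001010101001010101 | 0 | 1
  68 | 010101010010101011 | 0 | 0
  69 | 101010100101010110 | 1 | 0
  70 | 010101001010101100 | 0 | 0
  71 | 101010010101011000 | 1 | 0
  72 | 010100101010110000 | 0 | 0
  73 | 101001010101100000 | 1 | 0
  74 | 010010101011000000 | 0 | 1
  75 | 100101010110000001 | 1 | 1
  76 | 001010101100000011 | 0 | 0
  77 | 010101011000000110 | 0 | 0
  78 | 101010110000001100 | 1 | 1
  79 | 010101100000011001 | 0 | 0
  80 | 101011000000110010 | 1 | 1
  81 | 010110000001100101 | 0 | 1
  82 | 101100000011001011 | 1 | 0
  83 | 011000000110010110 | 0 | 0
  84 | 110000001100101100 | 1 | 1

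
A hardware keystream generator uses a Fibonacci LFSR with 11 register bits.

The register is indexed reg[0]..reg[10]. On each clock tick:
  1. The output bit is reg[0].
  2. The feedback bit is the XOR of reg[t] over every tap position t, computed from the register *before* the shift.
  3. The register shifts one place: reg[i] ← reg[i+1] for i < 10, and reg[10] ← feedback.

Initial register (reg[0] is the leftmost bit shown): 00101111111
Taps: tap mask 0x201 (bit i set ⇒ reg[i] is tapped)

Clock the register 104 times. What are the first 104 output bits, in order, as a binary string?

step | reg (before) | out | fb
   0 | 00101111111 | 0 | 1
   1 | 01011111111 | 0 | 1
   2 | 10111111111 | 1 | 0
   3 | 01111111110 | 0 | 1
   4 | 11111111101 | 1 | 1
   5 | 11111111011 | 1 | 0
   6 | 11111110110 | 1 | 0
   7 | 11111101100 | 1 | 1
   8 | 11111011001 | 1 | 1
   9 | 11110110011 | 1 | 0
  10 | 11101100110 | 1 | 0
  11 | 11011001100 | 1 | 1
  12 | 10110011001 | 1 | 1
  13 | 01100110011 | 0 | 1
  14 | 11001100111 | 1 | 0
  15 | 10011001110 | 1 | 0
  16 | 00110011100 | 0 | 0
  17 | 01100111000 | 0 | 0
  18 | 11001110000 | 1 | 1
  19 | 10011100001 | 1 | 1
  20 | 00111000011 | 0 | 1
  21 | 01110000111 | 0 | 1
  22 | 11100001111 | 1 | 0
  23 | 11000011110 | 1 | 0
  24 | 10000111100 | 1 | 1
  25 | 00001111001 | 0 | 0
  26 | 00011110010 | 0 | 1
  27 | 00111100101 | 0 | 0
  28 | 01111001010 | 0 | 1
  29 | 11110010101 | 1 | 1
  30 | 11100101011 | 1 | 0
  31 | 11001010110 | 1 | 0
  32 | 10010101100 | 1 | 1
  33 | 00101011001 | 0 | 0
  34 | 01010110010 | 0 | 1
  35 | 10101100101 | 1 | 1
  36 | 01011001011 | 0 | 1
  37 | 10110010111 | 1 | 0
  38 | 01100101110 | 0 | 1
  39 | 11001011101 | 1 | 1
  40 | 10010111011 | 1 | 0
  41 | 00101110110 | 0 | 1
  42 | 01011101101 | 0 | 0
  43 | 10111011010 | 1 | 0
  44 | 01110110100 | 0 | 0
  45 | 11101101000 | 1 | 1
  46 | 11011010001 | 1 | 1
  47 | 10110100011 | 1 | 0
  48 | 01101000110 | 0 | 1
  49 | 11010001101 | 1 | 1
  50 | 10100011011 | 1 | 0
  51 | 01000110110 | 0 | 1
  52 | 10001101101 | 1 | 1
  53 | 00011011011 | 0 | 1
  54 | 00110110111 | 0 | 1
  55 | 01101101111 | 0 | 1
  56 | 11011011111 | 1 | 0
  57 | 10110111110 | 1 | 0
  58 | 01101111100 | 0 | 0
  59 | 11011111000 | 1 | 1
  60 | 10111110001 | 1 | 1
  61 | 01111100011 | 0 | 1
  62 | 11111000111 | 1 | 0
  63 | 11110001110 | 1 | 0
  64 | 11100011100 | 1 | 1
  65 | 11000111001 | 1 | 1
  66 | 10001110011 | 1 | 0
  67 | 00011100110 | 0 | 1
  68 | 00111001101 | 0 | 0
  69 | 01110011010 | 0 | 1
  70 | 11100110101 | 1 | 1
  71 | 11001101011 | 1 | 0
  72 | 10011010110 | 1 | 0
  73 | 00110101100 | 0 | 0
  74 | 01101011000 | 0 | 0
  75 | 11010110000 | 1 | 1
  76 | 10101100001 | 1 | 1
  77 | 01011000011 | 0 | 1
  78 | 10110000111 | 1 | 0
  79 | 01100001110 | 0 | 1
  80 | 11000011101 | 1 | 1
  81 | 10000111011 | 1 | 0
  82 | 00001110110 | 0 | 1
  83 | 00011101101 | 0 | 0
  84 | 00111011010 | 0 | 1
  85 | 01110110101 | 0 | 0
  86 | 11101101010 | 1 | 0
  87 | 11011010100 | 1 | 1
  88 | 10110101001 | 1 | 1
  89 | 01101010011 | 0 | 1
  90 | 11010100111 | 1 | 0
  91 | 10101001110 | 1 | 0
  92 | 01010011100 | 0 | 0
  93 | 10100111000 | 1 | 1
  94 | 01001110001 | 0 | 0
  95 | 10011100010 | 1 | 0
  96 | 00111000100 | 0 | 0
  97 | 01110001000 | 0 | 0
  98 | 11100010000 | 1 | 1
  99 | 11000100001 | 1 | 1
 100 | 10001000011 | 1 | 0
 101 | 00010000110 | 0 | 1
 102 | 00100001101 | 0 | 0
 103 | 01000011010 | 0 | 1

00101111111110110011001110000111100101011001011101101000110110111110001110011010110000111011010100111000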